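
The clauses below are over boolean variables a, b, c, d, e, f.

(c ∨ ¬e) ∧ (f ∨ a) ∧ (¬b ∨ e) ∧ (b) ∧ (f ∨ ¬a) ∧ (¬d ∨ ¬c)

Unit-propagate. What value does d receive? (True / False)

Unit clause (b) sets b = True.
(e ∨ ¬b) with b = True leaves only e, so e = True.
(c ∨ ¬e) with e = True leaves only c, so c = True.
In (¬c ∨ ¬d), ¬c is now false; ¬d must hold, so d = False.

False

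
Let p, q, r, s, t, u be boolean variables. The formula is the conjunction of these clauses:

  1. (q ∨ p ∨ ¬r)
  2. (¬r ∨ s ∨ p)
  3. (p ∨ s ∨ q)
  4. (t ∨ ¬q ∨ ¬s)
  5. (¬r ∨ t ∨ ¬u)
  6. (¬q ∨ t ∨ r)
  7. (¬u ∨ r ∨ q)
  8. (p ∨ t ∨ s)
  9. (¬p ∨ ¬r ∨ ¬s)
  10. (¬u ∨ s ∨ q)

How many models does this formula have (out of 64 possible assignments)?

21

Split on q, then r.
  q=1, r=1: 5 of the 16 assignments to (p,s,t,u) work.
  q=1, r=0: forces t=1; p, s, u free → 2^3 = 8.
  q=0, r=1: remaining (p,s,t,u) ∈ {(1,0,0,0); (1,0,1,0)} — 2.
  q=0, r=0: t free; 3 ways for (p,s,u) × 2^1 = 6.
Total: 5 + 8 + 2 + 6 = 21.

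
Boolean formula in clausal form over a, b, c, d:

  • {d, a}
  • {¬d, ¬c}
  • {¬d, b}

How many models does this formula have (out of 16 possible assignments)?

6

Satisfying assignments:
  a=F b=T c=F d=T
  a=T b=F c=F d=F
  a=T b=F c=T d=F
  a=T b=T c=F d=F
  a=T b=T c=F d=T
  a=T b=T c=T d=F
That's 6 in total.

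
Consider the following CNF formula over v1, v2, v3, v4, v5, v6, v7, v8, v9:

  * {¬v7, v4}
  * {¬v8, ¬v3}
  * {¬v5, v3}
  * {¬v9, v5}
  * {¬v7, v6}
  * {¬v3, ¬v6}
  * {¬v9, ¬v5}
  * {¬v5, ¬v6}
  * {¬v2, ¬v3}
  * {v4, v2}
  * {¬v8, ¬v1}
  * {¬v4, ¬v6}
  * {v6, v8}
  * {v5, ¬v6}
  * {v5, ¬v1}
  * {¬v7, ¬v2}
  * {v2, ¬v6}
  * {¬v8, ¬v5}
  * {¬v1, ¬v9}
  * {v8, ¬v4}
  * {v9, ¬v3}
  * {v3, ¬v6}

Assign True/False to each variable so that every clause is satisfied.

v1=F, v2=T, v3=F, v4=T, v5=F, v6=F, v7=F, v8=T, v9=F

Check each clause:
  1. {¬v7, v4} — ¬v7 is true.
  2. {¬v3, ¬v8} — ¬v3 is true.
  3. {¬v5, v3} — ¬v5 is true.
  4. {v5, ¬v9} — ¬v9 is true.
  5. {v6, ¬v7} — ¬v7 is true.
  6. {¬v3, ¬v6} — ¬v6 is true.
  7. {¬v9, ¬v5} — ¬v5 is true.
  8. {¬v5, ¬v6} — ¬v6 is true.
  9. {¬v3, ¬v2} — ¬v3 is true.
  10. {v4, v2} — v2 is true.
  11. {¬v8, ¬v1} — ¬v1 is true.
  12. {¬v6, ¬v4} — ¬v6 is true.
  13. {v8, v6} — v8 is true.
  14. {¬v6, v5} — ¬v6 is true.
  15. {¬v1, v5} — ¬v1 is true.
  16. {¬v2, ¬v7} — ¬v7 is true.
  17. {¬v6, v2} — v2 is true.
  18. {¬v8, ¬v5} — ¬v5 is true.
  19. {¬v1, ¬v9} — ¬v1 is true.
  20. {v8, ¬v4} — v8 is true.
  21. {¬v3, v9} — ¬v3 is true.
  22. {¬v6, v3} — ¬v6 is true.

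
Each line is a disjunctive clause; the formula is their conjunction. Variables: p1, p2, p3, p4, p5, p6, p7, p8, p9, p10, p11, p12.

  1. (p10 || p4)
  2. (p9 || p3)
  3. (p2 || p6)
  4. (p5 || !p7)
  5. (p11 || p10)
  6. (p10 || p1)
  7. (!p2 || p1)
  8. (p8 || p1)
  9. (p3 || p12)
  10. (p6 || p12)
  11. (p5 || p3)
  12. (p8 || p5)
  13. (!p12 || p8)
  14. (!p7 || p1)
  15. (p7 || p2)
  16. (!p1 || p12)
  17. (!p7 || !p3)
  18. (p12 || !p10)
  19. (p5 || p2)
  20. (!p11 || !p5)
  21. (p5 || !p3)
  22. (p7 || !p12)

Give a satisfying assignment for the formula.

p4 occurs only positively in the remaining clauses — set p4 = True.
p8 occurs only positively in the remaining clauses — set p8 = True.
Set p1 = True and propagate.
  then p12 is forced to True.
  then p7 is forced to True.
  then p5 is forced to True.
  then p3 is forced to False.
  then p9 is forced to True.
  then p11 is forced to False.
  then p10 is forced to True.
Set p2 = True and propagate.
p6 is now unconstrained; take p6 = False.

p1=1  p2=1  p3=0  p4=1  p5=1  p6=0  p7=1  p8=1  p9=1  p10=1  p11=0  p12=1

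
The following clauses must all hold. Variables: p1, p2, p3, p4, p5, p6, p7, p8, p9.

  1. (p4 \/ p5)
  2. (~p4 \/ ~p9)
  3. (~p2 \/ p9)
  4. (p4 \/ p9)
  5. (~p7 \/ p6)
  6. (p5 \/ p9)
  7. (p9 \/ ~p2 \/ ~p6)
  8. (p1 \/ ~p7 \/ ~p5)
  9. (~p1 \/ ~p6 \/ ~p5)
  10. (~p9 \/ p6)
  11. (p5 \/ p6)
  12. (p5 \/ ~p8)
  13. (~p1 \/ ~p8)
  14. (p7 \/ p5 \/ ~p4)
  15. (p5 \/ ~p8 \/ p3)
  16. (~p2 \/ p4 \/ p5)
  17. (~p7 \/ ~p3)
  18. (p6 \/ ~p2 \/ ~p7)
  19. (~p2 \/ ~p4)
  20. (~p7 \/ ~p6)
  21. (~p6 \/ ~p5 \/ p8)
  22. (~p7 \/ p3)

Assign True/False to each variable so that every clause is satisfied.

p2 occurs only negated in the remaining clauses — set p2 = False.
Branch on p1: take p1 = False.
Try p3 = True.
  then p7 is forced to False.
The remaining clauses are satisfied by p4 = False, p5 = True, p6 = True, p8 = True, p9 = True.

p1=0  p2=0  p3=1  p4=0  p5=1  p6=1  p7=0  p8=1  p9=1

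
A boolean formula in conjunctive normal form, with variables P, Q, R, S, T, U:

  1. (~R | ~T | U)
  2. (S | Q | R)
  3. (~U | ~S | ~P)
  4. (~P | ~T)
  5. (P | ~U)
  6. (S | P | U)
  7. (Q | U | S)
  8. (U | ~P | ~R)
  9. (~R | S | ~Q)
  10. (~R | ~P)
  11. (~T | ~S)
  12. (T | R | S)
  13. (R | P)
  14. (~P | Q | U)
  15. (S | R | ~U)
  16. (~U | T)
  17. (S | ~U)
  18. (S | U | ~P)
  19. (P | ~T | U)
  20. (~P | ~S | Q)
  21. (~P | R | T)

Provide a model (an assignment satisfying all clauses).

P = 0, Q = 1, R = 1, S = 1, T = 0, U = 0

Branch on P: take P = False.
  then U is forced to False.
  then S is forced to True.
  then T is forced to False.
  then R is forced to True.
Q is now unconstrained; take Q = True.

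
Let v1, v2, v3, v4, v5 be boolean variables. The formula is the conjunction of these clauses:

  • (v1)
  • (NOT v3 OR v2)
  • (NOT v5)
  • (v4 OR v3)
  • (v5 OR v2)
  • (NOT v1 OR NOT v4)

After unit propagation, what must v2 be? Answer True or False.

(v1) is a unit clause: v1 = True.
(NOT v5) is a unit clause: v5 = False.
(v2 OR v5): since v5 = False, the clause reduces to (v2). v2 = True.

True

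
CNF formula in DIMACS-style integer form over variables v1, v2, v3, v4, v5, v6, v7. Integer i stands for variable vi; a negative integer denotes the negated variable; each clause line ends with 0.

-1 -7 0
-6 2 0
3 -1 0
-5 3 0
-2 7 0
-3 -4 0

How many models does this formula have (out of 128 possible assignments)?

Split on v3, then v1.
  v3=T, v1=T: remaining (v2,v4,v5,v6,v7) ∈ {(F,F,F,F,F); (F,F,T,F,F)} — 2.
  v3=T, v1=F: v5 free; 4 ways for (v2,v4,v6,v7) × 2^1 = 8.
  v3=F, v1=T: a clause becomes empty — 0.
  v3=F, v1=F: v4 free; 4 ways for (v2,v5,v6,v7) × 2^1 = 8.
Total: 2 + 8 + 0 + 8 = 18.

18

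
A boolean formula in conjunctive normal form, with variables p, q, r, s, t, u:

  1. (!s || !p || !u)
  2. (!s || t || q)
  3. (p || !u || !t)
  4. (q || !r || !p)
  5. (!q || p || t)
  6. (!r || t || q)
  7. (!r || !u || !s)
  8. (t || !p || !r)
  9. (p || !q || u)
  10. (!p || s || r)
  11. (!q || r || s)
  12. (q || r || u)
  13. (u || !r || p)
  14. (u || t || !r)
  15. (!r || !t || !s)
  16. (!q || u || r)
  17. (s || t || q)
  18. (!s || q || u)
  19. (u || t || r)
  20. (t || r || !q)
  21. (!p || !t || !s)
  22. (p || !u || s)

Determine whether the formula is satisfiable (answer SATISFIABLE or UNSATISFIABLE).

SATISFIABLE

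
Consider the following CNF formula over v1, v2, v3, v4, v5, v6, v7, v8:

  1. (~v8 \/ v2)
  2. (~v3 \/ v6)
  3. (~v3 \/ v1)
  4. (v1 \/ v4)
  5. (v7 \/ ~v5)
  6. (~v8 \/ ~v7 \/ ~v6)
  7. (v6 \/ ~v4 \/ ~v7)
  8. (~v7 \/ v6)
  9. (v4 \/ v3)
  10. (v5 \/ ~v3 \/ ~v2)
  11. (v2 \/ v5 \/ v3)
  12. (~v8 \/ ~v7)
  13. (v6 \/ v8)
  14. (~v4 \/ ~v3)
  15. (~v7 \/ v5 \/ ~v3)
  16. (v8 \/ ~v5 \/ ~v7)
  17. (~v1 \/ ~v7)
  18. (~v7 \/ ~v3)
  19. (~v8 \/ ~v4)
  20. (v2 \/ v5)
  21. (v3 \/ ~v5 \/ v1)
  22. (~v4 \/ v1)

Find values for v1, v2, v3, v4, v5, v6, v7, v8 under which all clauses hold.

Try v1 = True.
  then v7 is forced to False.
  then v5 is forced to False.
  then v2 is forced to True.
  then v3 is forced to False.
  then v4 is forced to True.
  then v8 is forced to False.
  then v6 is forced to True.

v1=True, v2=True, v3=False, v4=True, v5=False, v6=True, v7=False, v8=False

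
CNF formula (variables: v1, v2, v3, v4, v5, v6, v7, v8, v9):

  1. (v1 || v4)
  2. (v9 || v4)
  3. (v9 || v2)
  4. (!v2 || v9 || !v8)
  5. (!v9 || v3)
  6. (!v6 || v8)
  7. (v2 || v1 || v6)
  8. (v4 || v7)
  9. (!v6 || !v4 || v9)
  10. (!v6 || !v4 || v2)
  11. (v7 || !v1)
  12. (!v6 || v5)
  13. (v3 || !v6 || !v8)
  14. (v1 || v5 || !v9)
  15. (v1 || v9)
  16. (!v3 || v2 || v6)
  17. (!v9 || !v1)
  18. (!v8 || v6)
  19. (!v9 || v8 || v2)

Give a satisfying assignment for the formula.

v1 = T, v2 = T, v3 = T, v4 = T, v5 = F, v6 = F, v7 = T, v8 = F, v9 = F

Check each clause:
  1. (v4 || v1) — v1 is true.
  2. (v9 || v4) — v4 is true.
  3. (v9 || v2) — v2 is true.
  4. (!v8 || !v2 || v9) — !v8 is true.
  5. (!v9 || v3) — v3 is true.
  6. (!v6 || v8) — !v6 is true.
  7. (v1 || v2 || v6) — v1 is true.
  8. (v7 || v4) — v4 is true.
  9. (!v6 || !v4 || v9) — !v6 is true.
  10. (!v6 || !v4 || v2) — !v6 is true.
  11. (v7 || !v1) — v7 is true.
  12. (!v6 || v5) — !v6 is true.
  13. (!v6 || v3 || !v8) — !v8 is true.
  14. (!v9 || v1 || v5) — v1 is true.
  15. (v9 || v1) — v1 is true.
  16. (v6 || !v3 || v2) — v2 is true.
  17. (!v9 || !v1) — !v9 is true.
  18. (v6 || !v8) — !v8 is true.
  19. (v2 || !v9 || v8) — v2 is true.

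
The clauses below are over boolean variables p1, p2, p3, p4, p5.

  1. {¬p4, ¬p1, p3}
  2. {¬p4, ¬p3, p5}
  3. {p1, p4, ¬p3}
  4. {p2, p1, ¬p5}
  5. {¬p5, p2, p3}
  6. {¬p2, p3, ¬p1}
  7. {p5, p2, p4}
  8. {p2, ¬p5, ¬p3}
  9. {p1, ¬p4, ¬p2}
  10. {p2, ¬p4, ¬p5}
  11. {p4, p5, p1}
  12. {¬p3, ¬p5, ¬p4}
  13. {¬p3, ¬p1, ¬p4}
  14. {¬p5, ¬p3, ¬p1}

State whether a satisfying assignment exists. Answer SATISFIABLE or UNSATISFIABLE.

SATISFIABLE

Branch on p1: take p1 = True.
Try p2 = True.
  then p3 is forced to True.
  then p4 is forced to False.
  then p5 is forced to False.
Every clause has at least one true literal under this assignment.
So p1=True, p2=True, p3=True, p4=False, p5=False is a satisfying assignment.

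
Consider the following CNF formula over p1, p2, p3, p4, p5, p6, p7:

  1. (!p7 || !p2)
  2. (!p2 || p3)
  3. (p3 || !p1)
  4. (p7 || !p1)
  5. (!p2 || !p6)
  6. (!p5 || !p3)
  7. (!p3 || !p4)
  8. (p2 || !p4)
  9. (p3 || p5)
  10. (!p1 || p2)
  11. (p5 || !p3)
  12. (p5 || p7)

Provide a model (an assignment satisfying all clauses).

p1=False, p2=False, p3=False, p4=False, p5=True, p6=False, p7=False

p1 occurs only negated in the remaining clauses — set p1 = False.
Pure literal: p4 appears only negated; assign p4 = False.
Set p2 = False and propagate.
Branch on p3: take p3 = False.
  then p5 is forced to True.
p6, p7 are now unconstrained; take p6 = False, p7 = False.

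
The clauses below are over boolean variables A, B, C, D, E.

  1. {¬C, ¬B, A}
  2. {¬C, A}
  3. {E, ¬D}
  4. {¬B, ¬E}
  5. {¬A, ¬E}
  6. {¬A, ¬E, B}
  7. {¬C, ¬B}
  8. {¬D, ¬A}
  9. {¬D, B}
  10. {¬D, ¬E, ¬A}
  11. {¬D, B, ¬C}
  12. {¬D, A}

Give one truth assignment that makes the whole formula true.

A=F, B=T, C=F, D=F, E=F

Check each clause:
  1. {¬B, A, ¬C} — ¬C is true.
  2. {¬C, A} — ¬C is true.
  3. {¬D, E} — ¬D is true.
  4. {¬B, ¬E} — ¬E is true.
  5. {¬A, ¬E} — ¬E is true.
  6. {¬E, ¬A, B} — B is true.
  7. {¬B, ¬C} — ¬C is true.
  8. {¬D, ¬A} — ¬D is true.
  9. {B, ¬D} — B is true.
  10. {¬D, ¬A, ¬E} — ¬E is true.
  11. {¬C, B, ¬D} — B is true.
  12. {¬D, A} — ¬D is true.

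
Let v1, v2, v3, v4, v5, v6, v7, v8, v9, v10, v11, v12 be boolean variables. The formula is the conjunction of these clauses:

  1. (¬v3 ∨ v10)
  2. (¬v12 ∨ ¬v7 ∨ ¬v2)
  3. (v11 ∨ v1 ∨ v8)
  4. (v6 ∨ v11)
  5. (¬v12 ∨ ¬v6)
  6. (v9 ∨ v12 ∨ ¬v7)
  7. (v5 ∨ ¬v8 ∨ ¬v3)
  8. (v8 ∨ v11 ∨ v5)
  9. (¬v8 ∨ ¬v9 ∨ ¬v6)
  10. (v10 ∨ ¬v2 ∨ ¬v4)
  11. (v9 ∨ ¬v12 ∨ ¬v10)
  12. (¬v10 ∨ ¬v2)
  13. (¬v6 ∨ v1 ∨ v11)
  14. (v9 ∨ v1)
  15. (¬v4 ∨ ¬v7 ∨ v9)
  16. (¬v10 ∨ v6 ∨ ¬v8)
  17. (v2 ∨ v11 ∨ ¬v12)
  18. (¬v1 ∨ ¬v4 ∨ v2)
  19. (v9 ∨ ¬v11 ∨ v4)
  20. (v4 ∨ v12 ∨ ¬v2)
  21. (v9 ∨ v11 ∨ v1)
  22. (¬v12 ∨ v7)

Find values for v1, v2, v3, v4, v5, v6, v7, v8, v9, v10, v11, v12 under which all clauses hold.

v1=T, v2=F, v3=F, v4=F, v5=F, v6=F, v7=T, v8=T, v9=T, v10=F, v11=T, v12=T

Pure literal: v3 appears only negated; assign v3 = False.
Try v1 = True.
Branch on v2: take v2 = False.
  then v4 is forced to False.
Try v5 = False.
The remaining clauses are satisfied by v6 = False, v7 = True, v8 = True, v9 = True, v10 = False, v11 = True, v12 = True.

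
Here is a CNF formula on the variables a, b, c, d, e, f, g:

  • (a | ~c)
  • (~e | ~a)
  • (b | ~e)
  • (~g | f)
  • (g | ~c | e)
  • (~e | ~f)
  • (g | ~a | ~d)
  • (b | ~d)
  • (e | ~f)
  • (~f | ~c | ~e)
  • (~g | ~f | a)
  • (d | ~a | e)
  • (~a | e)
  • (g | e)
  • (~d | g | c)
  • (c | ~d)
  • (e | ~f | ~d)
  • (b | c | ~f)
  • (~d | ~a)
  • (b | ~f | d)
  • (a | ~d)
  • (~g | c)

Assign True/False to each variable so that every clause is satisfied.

a=False, b=True, c=False, d=False, e=True, f=False, g=False

Check each clause:
  1. (a | ~c) — ~c is true.
  2. (~a | ~e) — ~a is true.
  3. (b | ~e) — b is true.
  4. (f | ~g) — ~g is true.
  5. (e | ~c | g) — e is true.
  6. (~f | ~e) — ~f is true.
  7. (~d | g | ~a) — ~d is true.
  8. (~d | b) — b is true.
  9. (e | ~f) — ~f is true.
  10. (~e | ~c | ~f) — ~f is true.
  11. (~f | a | ~g) — ~f is true.
  12. (~a | e | d) — e is true.
  13. (e | ~a) — e is true.
  14. (e | g) — e is true.
  15. (c | ~d | g) — ~d is true.
  16. (c | ~d) — ~d is true.
  17. (~d | e | ~f) — ~f is true.
  18. (b | ~f | c) — ~f is true.
  19. (~a | ~d) — ~d is true.
  20. (d | ~f | b) — b is true.
  21. (a | ~d) — ~d is true.
  22. (~g | c) — ~g is true.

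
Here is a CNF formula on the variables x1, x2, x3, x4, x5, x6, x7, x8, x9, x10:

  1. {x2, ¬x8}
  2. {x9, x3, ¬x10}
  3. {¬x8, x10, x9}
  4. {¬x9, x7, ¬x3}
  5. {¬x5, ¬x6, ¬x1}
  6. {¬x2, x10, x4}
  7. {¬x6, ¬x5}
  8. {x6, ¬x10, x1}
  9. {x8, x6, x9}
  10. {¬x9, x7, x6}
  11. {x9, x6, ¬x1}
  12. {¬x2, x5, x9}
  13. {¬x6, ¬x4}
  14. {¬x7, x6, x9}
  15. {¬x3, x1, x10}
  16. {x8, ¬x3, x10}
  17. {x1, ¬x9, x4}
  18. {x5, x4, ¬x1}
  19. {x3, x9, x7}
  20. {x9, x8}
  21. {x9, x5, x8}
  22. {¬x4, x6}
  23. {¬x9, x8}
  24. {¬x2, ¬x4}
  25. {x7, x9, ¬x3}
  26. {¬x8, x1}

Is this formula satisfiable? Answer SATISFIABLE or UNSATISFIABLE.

Try x1 = True.
The remaining clauses are satisfied by x2 = True, x3 = False, x4 = False, x5 = True, x6 = False, x7 = True, x8 = True, x9 = True, x10 = True.
So x1=T, x2=T, x3=F, x4=F, x5=T, x6=F, x7=T, x8=T, x9=T, x10=T is a satisfying assignment.

SATISFIABLE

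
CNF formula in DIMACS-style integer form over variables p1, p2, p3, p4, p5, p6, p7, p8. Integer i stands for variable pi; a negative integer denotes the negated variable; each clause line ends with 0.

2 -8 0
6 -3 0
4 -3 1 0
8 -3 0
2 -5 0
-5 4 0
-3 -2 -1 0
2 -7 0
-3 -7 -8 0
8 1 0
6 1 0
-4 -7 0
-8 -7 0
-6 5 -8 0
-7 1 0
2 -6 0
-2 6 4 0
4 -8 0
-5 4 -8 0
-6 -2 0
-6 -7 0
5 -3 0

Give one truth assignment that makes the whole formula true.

Pure literal: p3 appears only negated; assign p3 = False.
p7 occurs only negated in the remaining clauses — set p7 = False.
Branch on p1: take p1 = True.
The remaining clauses are satisfied by p2 = True, p4 = True, p5 = True, p6 = False, p8 = False.

p1 = T  p2 = T  p3 = F  p4 = T  p5 = T  p6 = F  p7 = F  p8 = F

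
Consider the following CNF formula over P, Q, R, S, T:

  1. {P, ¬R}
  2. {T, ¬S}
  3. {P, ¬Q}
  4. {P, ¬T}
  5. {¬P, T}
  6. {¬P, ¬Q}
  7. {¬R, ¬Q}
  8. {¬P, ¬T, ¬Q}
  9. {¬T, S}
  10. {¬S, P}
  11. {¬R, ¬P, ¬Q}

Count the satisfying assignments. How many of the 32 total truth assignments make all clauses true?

3

Satisfying assignments:
  P=0 Q=0 R=0 S=0 T=0
  P=1 Q=0 R=0 S=1 T=1
  P=1 Q=0 R=1 S=1 T=1
That's 3 in total.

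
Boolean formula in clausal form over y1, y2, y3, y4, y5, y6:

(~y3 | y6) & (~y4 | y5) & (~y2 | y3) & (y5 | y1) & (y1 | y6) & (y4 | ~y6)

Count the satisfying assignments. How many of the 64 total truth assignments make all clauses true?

Case analysis on y6 and y1:
  y6=T, y1=T: remaining (y2,y3,y4,y5) ∈ {(F,F,T,T); (F,T,T,T); (T,T,T,T)} — 3.
  y6=T, y1=F: remaining (y2,y3,y4,y5) ∈ {(F,F,T,T); (F,T,T,T); (T,T,T,T)} — 3.
  y6=F, y1=T: remaining (y2,y3,y4,y5) ∈ {(F,F,F,F); (F,F,F,T); (F,F,T,T)} — 3.
  y6=F, y1=F: a clause becomes empty — 0.
Total: 3 + 3 + 3 + 0 = 9.

9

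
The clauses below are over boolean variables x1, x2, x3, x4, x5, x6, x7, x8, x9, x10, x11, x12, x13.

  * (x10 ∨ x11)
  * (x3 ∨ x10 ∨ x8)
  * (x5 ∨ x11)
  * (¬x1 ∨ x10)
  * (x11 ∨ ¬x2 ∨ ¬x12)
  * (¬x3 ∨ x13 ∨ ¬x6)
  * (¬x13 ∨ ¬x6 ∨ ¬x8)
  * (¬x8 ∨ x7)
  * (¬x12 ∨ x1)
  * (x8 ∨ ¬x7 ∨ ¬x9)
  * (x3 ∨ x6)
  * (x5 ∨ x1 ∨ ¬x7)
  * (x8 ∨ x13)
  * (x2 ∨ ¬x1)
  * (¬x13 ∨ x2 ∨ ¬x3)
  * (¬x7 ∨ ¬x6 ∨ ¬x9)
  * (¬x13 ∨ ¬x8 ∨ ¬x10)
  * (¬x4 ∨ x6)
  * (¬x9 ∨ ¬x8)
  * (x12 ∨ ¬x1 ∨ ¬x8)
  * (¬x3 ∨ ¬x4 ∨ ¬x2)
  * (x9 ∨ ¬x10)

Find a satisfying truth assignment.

Pure literal: x4 appears only negated; assign x4 = False.
Pure literal: x5 appears only positively; assign x5 = True.
Try x1 = True.
  then x10 is forced to True.
  then x2 is forced to True.
  then x9 is forced to True.
  then x8 is forced to False.
  then x7 is forced to False.
  then x13 is forced to True.
For the remaining variables, x3 = True, x6 = True, x11 = True, x12 = False works.
Every clause has at least one true literal under this assignment.

x1=True  x2=True  x3=True  x4=False  x5=True  x6=True  x7=False  x8=False  x9=True  x10=True  x11=True  x12=False  x13=True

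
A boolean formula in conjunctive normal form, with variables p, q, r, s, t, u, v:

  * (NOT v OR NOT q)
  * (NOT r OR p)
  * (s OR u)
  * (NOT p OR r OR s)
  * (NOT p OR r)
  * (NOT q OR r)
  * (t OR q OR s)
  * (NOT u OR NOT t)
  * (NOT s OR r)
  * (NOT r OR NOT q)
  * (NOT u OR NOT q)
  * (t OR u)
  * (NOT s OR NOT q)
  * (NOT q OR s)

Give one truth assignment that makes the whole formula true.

v occurs only negated in the remaining clauses — set v = False.
Try p = True.
  then r is forced to True.
  then q is forced to False.
Branch on s: take s = True.
Branch on t: take t = False.
  then u is forced to True.
Check each clause:
  1. (NOT q OR NOT v) — NOT v is true.
  2. (p OR NOT r) — p is true.
  3. (u OR s) — s is true.
  4. (s OR r OR NOT p) — r is true.
  5. (r OR NOT p) — r is true.
  6. (r OR NOT q) — r is true.
  7. (s OR t OR q) — s is true.
  8. (NOT t OR NOT u) — NOT t is true.
  9. (r OR NOT s) — r is true.
  10. (NOT r OR NOT q) — NOT q is true.
  11. (NOT q OR NOT u) — NOT q is true.
  12. (t OR u) — u is true.
  13. (NOT q OR NOT s) — NOT q is true.
  14. (s OR NOT q) — s is true.

p = 1, q = 0, r = 1, s = 1, t = 0, u = 1, v = 0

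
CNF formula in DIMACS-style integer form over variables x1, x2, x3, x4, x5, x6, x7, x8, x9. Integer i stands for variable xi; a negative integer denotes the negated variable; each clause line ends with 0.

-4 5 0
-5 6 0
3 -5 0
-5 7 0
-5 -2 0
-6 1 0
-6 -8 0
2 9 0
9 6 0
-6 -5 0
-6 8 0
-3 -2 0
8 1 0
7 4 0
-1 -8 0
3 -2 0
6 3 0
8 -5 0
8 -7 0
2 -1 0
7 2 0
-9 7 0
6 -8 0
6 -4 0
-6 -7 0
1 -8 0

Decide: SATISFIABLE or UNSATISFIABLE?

UNSATISFIABLE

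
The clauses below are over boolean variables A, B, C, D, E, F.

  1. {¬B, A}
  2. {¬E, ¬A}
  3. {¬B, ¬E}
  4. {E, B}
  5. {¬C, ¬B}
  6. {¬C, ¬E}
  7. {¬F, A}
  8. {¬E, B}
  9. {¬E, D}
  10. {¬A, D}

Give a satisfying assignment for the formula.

A = 1, B = 1, C = 0, D = 1, E = 0, F = 1

C occurs only negated in the remaining clauses — set C = False.
Pure literal: D appears only positively; assign D = True.
Branch on A: take A = True.
  then E is forced to False.
  then B is forced to True.
F is now unconstrained; take F = True.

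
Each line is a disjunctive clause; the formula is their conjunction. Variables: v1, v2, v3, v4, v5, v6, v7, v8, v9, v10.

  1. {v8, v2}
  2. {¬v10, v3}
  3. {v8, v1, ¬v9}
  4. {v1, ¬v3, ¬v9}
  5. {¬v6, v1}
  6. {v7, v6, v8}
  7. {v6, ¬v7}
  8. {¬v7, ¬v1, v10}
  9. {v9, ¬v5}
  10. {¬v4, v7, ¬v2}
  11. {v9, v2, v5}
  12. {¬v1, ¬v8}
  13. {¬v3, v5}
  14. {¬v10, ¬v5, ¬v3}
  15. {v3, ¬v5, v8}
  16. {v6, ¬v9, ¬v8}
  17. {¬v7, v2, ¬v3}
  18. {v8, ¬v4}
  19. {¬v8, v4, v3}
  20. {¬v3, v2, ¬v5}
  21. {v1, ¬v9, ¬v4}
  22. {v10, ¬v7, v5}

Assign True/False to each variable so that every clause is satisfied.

Try v1 = True.
  then v8 is forced to False.
  then v2 is forced to True.
  then v4 is forced to False.
Branch on v3: take v3 = False.
  then v10 is forced to False.
  then v7 is forced to False.
  then v6 is forced to True.
  then v5 is forced to False.
v9 is now unconstrained; take v9 = False.

v1=T, v2=T, v3=F, v4=F, v5=F, v6=T, v7=F, v8=F, v9=F, v10=F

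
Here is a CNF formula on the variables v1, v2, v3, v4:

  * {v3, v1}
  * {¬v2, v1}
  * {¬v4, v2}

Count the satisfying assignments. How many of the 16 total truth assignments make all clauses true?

7

The models are:
  v1=F v2=F v3=T v4=F
  v1=T v2=F v3=F v4=F
  v1=T v2=F v3=T v4=F
  v1=T v2=T v3=F v4=F
  v1=T v2=T v3=F v4=T
  v1=T v2=T v3=T v4=F
  v1=T v2=T v3=T v4=T
Count: 7.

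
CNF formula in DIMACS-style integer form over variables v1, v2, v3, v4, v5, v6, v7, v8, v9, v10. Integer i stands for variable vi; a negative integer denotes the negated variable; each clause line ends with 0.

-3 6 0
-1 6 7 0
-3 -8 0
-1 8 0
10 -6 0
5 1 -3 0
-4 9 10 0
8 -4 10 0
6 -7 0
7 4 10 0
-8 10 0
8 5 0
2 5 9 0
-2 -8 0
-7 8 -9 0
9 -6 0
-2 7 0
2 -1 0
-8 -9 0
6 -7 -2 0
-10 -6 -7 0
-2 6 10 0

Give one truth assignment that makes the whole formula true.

v1 = False, v2 = False, v3 = False, v4 = False, v5 = True, v6 = False, v7 = False, v8 = False, v9 = False, v10 = True

Pure literal: v3 appears only negated; assign v3 = False.
Pure literal: v5 appears only positively; assign v5 = True.
Branch on v1: take v1 = False.
The remaining clauses are satisfied by v2 = False, v4 = False, v6 = False, v7 = False, v8 = False, v9 = False, v10 = True.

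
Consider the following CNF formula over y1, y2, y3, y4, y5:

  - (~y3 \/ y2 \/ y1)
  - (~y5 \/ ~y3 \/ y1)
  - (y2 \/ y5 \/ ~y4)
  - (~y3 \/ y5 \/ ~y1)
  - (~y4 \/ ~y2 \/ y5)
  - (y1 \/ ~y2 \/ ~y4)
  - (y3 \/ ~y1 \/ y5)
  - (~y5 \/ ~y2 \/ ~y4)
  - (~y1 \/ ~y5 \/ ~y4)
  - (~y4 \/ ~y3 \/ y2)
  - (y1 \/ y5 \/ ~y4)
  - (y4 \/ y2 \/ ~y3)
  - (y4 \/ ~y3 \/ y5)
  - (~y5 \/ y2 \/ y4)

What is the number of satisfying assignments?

6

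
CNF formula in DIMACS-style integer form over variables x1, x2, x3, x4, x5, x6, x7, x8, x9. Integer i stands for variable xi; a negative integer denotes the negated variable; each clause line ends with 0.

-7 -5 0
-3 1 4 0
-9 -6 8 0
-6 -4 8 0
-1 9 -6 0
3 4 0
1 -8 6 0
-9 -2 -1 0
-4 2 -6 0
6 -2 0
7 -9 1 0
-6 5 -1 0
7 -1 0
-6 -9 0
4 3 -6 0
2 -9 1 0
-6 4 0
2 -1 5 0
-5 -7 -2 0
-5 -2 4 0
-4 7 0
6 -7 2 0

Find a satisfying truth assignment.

Set x1 = False and propagate.
The remaining clauses are satisfied by x2 = True, x3 = True, x4 = True, x5 = False, x6 = True, x7 = True, x8 = True, x9 = False.

x1=F  x2=T  x3=T  x4=T  x5=F  x6=T  x7=T  x8=T  x9=F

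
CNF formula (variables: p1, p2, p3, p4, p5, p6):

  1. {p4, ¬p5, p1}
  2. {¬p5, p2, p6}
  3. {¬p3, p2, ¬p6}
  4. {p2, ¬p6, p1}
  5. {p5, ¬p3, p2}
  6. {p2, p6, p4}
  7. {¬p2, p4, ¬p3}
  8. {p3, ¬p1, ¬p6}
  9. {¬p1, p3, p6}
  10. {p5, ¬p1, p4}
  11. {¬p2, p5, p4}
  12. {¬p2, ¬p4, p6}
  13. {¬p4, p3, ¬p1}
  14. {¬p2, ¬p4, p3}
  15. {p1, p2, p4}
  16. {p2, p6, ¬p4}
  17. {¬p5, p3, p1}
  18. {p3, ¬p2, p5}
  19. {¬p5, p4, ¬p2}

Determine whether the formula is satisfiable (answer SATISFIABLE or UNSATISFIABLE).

SATISFIABLE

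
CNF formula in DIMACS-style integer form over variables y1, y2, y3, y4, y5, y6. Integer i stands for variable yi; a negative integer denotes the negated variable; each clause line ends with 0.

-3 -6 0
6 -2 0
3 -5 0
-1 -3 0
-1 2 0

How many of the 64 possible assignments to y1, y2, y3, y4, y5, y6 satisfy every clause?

Split on y3, then y1.
  y3=T, y1=T: a clause becomes empty — 0.
  y3=T, y1=F: remaining (y2,y4,y5,y6) ∈ {(F,F,F,F); (F,F,T,F); (F,T,F,F); (F,T,T,F)} — 4.
  y3=F, y1=T: remaining (y2,y4,y5,y6) ∈ {(T,F,F,T); (T,T,F,T)} — 2.
  y3=F, y1=F: y4 free; 3 ways for (y2,y5,y6) × 2^1 = 6.
Total: 0 + 4 + 2 + 6 = 12.

12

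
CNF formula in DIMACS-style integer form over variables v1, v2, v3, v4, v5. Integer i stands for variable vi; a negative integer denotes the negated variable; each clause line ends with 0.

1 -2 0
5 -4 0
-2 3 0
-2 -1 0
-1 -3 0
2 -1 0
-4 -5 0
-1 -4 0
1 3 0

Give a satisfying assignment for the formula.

v1=0, v2=0, v3=1, v4=0, v5=0

Pure literal: v4 appears only negated; assign v4 = False.
Try v1 = False.
  then v2 is forced to False.
  then v3 is forced to True.
v5 is now unconstrained; take v5 = False.
Every clause has at least one true literal under this assignment.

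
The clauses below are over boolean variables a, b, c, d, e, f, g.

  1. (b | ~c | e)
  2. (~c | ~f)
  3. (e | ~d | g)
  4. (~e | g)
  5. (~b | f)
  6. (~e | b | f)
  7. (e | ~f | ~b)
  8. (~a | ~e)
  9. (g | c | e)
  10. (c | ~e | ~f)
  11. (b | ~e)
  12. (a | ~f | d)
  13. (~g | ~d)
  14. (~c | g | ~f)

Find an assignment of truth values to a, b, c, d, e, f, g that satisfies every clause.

a = 0  b = 0  c = 0  d = 0  e = 0  f = 0  g = 1

Check each clause:
  1. (~c | b | e) — ~c is true.
  2. (~f | ~c) — ~f is true.
  3. (e | ~d | g) — ~d is true.
  4. (~e | g) — ~e is true.
  5. (~b | f) — ~b is true.
  6. (b | ~e | f) — ~e is true.
  7. (~b | ~f | e) — ~f is true.
  8. (~a | ~e) — ~e is true.
  9. (c | e | g) — g is true.
  10. (c | ~f | ~e) — ~f is true.
  11. (~e | b) — ~e is true.
  12. (d | ~f | a) — ~f is true.
  13. (~g | ~d) — ~d is true.
  14. (~c | g | ~f) — ~f is true.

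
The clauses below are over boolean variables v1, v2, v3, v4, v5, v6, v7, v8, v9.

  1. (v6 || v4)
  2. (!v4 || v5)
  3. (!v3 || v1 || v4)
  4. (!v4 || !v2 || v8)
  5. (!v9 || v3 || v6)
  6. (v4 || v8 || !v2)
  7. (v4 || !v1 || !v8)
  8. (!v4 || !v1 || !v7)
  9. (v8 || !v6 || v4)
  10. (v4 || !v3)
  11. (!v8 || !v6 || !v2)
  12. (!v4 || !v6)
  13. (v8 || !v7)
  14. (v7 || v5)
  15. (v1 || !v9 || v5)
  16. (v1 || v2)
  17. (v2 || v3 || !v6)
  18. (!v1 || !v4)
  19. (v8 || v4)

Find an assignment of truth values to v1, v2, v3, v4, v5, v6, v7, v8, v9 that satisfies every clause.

v1 = F  v2 = T  v3 = T  v4 = T  v5 = T  v6 = F  v7 = F  v8 = T  v9 = T

Check each clause:
  1. (v6 || v4) — v4 is true.
  2. (v5 || !v4) — v5 is true.
  3. (v1 || v4 || !v3) — v4 is true.
  4. (v8 || !v2 || !v4) — v8 is true.
  5. (!v9 || v3 || v6) — v3 is true.
  6. (!v2 || v4 || v8) — v8 is true.
  7. (!v1 || !v8 || v4) — v4 is true.
  8. (!v1 || !v7 || !v4) — !v7 is true.
  9. (v4 || !v6 || v8) — v8 is true.
  10. (!v3 || v4) — v4 is true.
  11. (!v8 || !v2 || !v6) — !v6 is true.
  12. (!v4 || !v6) — !v6 is true.
  13. (v8 || !v7) — v8 is true.
  14. (v5 || v7) — v5 is true.
  15. (v1 || !v9 || v5) — v5 is true.
  16. (v1 || v2) — v2 is true.
  17. (v3 || !v6 || v2) — !v6 is true.
  18. (!v4 || !v1) — !v1 is true.
  19. (v8 || v4) — v8 is true.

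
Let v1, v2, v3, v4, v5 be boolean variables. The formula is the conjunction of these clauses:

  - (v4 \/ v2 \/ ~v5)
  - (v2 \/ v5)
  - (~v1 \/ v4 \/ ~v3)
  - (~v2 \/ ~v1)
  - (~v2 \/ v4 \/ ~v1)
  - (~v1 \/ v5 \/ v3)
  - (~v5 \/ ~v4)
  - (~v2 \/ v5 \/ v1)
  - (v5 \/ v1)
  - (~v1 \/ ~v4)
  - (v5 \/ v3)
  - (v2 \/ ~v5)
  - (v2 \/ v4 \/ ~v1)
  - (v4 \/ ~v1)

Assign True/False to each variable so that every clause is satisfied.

Try v1 = False.
  then v5 is forced to True.
  then v4 is forced to False.
  then v2 is forced to True.
v3 is now unconstrained; take v3 = False.
Check each clause:
  1. (~v5 \/ v4 \/ v2) — v2 is true.
  2. (v5 \/ v2) — v2 is true.
  3. (v4 \/ ~v3 \/ ~v1) — ~v3 is true.
  4. (~v1 \/ ~v2) — ~v1 is true.
  5. (v4 \/ ~v2 \/ ~v1) — ~v1 is true.
  6. (v3 \/ ~v1 \/ v5) — v5 is true.
  7. (~v4 \/ ~v5) — ~v4 is true.
  8. (v1 \/ ~v2 \/ v5) — v5 is true.
  9. (v5 \/ v1) — v5 is true.
  10. (~v4 \/ ~v1) — ~v4 is true.
  11. (v5 \/ v3) — v5 is true.
  12. (v2 \/ ~v5) — v2 is true.
  13. (v2 \/ ~v1 \/ v4) — v2 is true.
  14. (~v1 \/ v4) — ~v1 is true.

v1=0  v2=1  v3=0  v4=0  v5=1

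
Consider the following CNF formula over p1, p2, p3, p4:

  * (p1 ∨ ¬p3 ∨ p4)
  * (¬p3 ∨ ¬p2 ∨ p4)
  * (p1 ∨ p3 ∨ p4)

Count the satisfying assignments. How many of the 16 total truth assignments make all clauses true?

Case analysis on p3 and p4:
  p3=1, p4=1: remaining (p1,p2) ∈ {(0,0); (0,1); (1,0); (1,1)} — 4.
  p3=1, p4=0: remaining (p1,p2) ∈ {(1,0)} — 1.
  p3=0, p4=1: remaining (p1,p2) ∈ {(0,0); (0,1); (1,0); (1,1)} — 4.
  p3=0, p4=0: remaining (p1,p2) ∈ {(1,0); (1,1)} — 2.
Total: 4 + 1 + 4 + 2 = 11.

11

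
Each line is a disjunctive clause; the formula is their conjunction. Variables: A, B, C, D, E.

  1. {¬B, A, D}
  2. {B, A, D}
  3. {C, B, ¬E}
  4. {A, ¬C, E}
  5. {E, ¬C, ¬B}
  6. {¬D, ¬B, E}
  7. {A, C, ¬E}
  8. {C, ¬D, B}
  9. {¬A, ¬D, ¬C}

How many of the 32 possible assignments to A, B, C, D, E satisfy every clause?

9

Case analysis on B and C:
  B=T, C=T: remaining (A,D,E) ∈ {(F,T,T); (T,F,T)} — 2.
  B=T, C=F: remaining (A,D,E) ∈ {(T,F,F); (T,F,T); (T,T,T)} — 3.
  B=F, C=T: remaining (A,D,E) ∈ {(F,T,T); (T,F,F); (T,F,T)} — 3.
  B=F, C=F: remaining (A,D,E) ∈ {(T,F,F)} — 1.
Total: 2 + 3 + 3 + 1 = 9.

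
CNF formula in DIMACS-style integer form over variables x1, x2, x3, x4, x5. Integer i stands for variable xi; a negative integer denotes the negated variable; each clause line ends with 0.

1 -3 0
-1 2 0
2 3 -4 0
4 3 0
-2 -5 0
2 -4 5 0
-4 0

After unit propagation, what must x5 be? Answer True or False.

False

(!x4) is a unit clause: x4 = False.
(x3 || x4): since x4 = False, the clause reduces to (x3). x3 = True.
(!x3 || x1) with x3 = True leaves only x1, so x1 = True.
(x2 || !x1) with x1 = True leaves only x2, so x2 = True.
In (!x2 || !x5), !x2 is now false; !x5 must hold, so x5 = False.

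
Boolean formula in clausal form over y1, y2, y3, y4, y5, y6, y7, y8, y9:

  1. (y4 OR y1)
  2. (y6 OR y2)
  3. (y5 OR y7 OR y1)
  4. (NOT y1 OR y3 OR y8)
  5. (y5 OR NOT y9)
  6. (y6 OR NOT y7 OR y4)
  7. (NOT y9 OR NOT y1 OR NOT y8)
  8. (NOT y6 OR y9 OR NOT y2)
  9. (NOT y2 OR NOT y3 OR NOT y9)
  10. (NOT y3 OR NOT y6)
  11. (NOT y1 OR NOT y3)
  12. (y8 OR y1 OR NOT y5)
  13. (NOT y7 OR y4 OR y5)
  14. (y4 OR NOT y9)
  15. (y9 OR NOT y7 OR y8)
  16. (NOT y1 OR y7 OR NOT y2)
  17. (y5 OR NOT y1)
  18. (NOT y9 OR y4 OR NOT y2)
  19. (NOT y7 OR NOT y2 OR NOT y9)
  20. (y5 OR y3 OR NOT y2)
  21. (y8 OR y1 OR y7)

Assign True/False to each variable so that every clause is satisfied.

y1 = F, y2 = F, y3 = F, y4 = T, y5 = T, y6 = T, y7 = F, y8 = T, y9 = T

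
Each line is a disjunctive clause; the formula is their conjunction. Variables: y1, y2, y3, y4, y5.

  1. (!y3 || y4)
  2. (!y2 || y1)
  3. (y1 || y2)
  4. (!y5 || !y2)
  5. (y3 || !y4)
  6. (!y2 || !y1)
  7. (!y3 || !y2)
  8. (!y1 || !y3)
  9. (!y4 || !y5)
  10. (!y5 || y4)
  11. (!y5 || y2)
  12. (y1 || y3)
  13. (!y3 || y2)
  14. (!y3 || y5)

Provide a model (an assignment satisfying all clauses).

y1=T  y2=F  y3=F  y4=F  y5=F

Check each clause:
  1. (y4 || !y3) — !y3 is true.
  2. (!y2 || y1) — y1 is true.
  3. (y1 || y2) — y1 is true.
  4. (!y5 || !y2) — !y5 is true.
  5. (y3 || !y4) — !y4 is true.
  6. (!y1 || !y2) — !y2 is true.
  7. (!y2 || !y3) — !y3 is true.
  8. (!y3 || !y1) — !y3 is true.
  9. (!y5 || !y4) — !y5 is true.
  10. (y4 || !y5) — !y5 is true.
  11. (y2 || !y5) — !y5 is true.
  12. (y1 || y3) — y1 is true.
  13. (!y3 || y2) — !y3 is true.
  14. (y5 || !y3) — !y3 is true.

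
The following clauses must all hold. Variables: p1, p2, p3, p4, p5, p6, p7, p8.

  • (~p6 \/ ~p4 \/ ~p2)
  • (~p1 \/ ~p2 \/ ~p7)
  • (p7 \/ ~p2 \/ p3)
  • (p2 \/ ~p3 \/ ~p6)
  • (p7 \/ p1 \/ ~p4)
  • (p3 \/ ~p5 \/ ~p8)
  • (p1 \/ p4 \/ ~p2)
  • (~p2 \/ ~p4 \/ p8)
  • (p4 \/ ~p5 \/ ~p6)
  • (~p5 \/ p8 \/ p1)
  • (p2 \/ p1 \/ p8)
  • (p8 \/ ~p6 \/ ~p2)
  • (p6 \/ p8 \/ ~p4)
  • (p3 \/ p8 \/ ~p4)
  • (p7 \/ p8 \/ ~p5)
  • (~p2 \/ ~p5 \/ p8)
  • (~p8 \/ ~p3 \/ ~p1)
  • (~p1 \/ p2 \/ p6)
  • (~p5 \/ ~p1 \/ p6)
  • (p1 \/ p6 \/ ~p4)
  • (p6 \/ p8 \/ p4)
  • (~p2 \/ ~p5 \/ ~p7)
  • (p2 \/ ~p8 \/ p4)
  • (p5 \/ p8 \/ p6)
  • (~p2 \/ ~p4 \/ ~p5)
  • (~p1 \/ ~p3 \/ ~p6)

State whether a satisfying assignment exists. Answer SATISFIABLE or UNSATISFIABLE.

SATISFIABLE

Set p1 = False and propagate.
Set p2 = False and propagate.
  then p8 is forced to True.
  then p4 is forced to True.
  then p7 is forced to True.
  then p6 is forced to True.
  then p3 is forced to False.
  then p5 is forced to False.
So p1=F  p2=F  p3=F  p4=T  p5=F  p6=T  p7=T  p8=T is a satisfying assignment.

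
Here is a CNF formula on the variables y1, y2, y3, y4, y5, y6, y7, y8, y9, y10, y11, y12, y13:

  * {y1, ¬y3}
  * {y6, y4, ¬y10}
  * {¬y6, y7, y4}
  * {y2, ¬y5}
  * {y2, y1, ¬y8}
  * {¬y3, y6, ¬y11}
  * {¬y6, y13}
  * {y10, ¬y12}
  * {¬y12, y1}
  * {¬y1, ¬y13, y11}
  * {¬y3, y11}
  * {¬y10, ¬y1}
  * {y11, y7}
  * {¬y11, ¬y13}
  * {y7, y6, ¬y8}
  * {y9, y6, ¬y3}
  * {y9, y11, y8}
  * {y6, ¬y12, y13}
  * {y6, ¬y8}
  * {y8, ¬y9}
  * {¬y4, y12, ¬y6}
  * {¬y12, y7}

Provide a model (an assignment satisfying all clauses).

Pure literal: y2 appears only positively; assign y2 = True.
Pure literal: y3 appears only negated; assign y3 = False.
Set y1 = False and propagate.
  then y12 is forced to False.
The remaining clauses are satisfied by y4 = False, y5 = True, y6 = True, y7 = True, y8 = True, y9 = False, y10 = True, y11 = False, y13 = True.
Check each clause:
  1. {y1, ¬y3} — ¬y3 is true.
  2. {¬y10, y6, y4} — y6 is true.
  3. {y7, ¬y6, y4} — y7 is true.
  4. {¬y5, y2} — y2 is true.
  5. {y2, y1, ¬y8} — y2 is true.
  6. {¬y3, ¬y11, y6} — ¬y11 is true.
  7. {y13, ¬y6} — y13 is true.
  8. {¬y12, y10} — y10 is true.
  9. {y1, ¬y12} — ¬y12 is true.
  10. {¬y13, ¬y1, y11} — ¬y1 is true.
  11. {y11, ¬y3} — ¬y3 is true.
  12. {¬y1, ¬y10} — ¬y1 is true.
  13. {y7, y11} — y7 is true.
  14. {¬y13, ¬y11} — ¬y11 is true.
  15. {y6, ¬y8, y7} — y6 is true.
  16. {¬y3, y6, y9} — ¬y3 is true.
  17. {y8, y11, y9} — y8 is true.
  18. {y13, y6, ¬y12} — ¬y12 is true.
  19. {y6, ¬y8} — y6 is true.
  20. {y8, ¬y9} — y8 is true.
  21. {¬y4, ¬y6, y12} — ¬y4 is true.
  22. {y7, ¬y12} — ¬y12 is true.

y1 = F, y2 = T, y3 = F, y4 = F, y5 = T, y6 = T, y7 = T, y8 = T, y9 = F, y10 = T, y11 = F, y12 = F, y13 = T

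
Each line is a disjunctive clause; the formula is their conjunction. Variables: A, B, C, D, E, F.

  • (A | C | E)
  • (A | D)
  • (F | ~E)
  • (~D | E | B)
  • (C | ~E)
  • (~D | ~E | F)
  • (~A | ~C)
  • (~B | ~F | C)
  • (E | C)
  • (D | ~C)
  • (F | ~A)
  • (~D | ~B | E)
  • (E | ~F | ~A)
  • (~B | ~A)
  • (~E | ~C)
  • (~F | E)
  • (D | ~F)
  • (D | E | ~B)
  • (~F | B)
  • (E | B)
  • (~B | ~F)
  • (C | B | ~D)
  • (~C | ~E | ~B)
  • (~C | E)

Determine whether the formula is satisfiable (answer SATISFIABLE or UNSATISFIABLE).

UNSATISFIABLE

E = True:
  propagation gives F=True, C=True; an empty clause results — contradiction.
E = False:
  propagation gives C=True; an empty clause results — contradiction.
Every branch closes, so no satisfying assignment exists.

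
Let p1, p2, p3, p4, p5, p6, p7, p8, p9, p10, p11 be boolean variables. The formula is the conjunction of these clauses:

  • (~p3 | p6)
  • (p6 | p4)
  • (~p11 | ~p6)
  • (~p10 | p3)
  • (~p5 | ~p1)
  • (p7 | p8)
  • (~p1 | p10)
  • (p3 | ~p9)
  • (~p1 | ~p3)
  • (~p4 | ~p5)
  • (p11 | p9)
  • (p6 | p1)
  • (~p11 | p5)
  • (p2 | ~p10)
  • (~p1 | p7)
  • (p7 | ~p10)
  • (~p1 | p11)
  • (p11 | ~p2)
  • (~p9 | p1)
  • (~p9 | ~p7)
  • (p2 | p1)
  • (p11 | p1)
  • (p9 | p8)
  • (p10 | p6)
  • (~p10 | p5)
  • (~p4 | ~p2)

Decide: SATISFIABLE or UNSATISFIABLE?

p1 = True:
  propagation gives p5=False, p10=True; an empty clause results — contradiction.
p1 = False:
  propagation gives p6=True, p11=False; an empty clause results — contradiction.
Every branch closes, so no satisfying assignment exists.

UNSATISFIABLE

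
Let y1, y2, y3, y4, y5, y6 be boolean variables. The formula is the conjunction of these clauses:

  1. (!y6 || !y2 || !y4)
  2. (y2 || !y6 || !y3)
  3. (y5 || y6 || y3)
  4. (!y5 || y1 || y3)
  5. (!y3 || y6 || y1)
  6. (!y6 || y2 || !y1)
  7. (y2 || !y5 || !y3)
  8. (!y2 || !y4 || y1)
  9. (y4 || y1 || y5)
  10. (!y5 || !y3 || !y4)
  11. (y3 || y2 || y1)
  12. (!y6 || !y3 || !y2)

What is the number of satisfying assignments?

11

Case analysis on y3 and y2:
  y3=1, y2=1: remaining (y1,y4,y5,y6) ∈ {(1,0,0,0); (1,0,1,0); (1,1,0,0)} — 3.
  y3=1, y2=0: remaining (y1,y4,y5,y6) ∈ {(1,0,0,0); (1,1,0,0)} — 2.
  y3=0, y2=1: remaining (y1,y4,y5,y6) ∈ {(1,0,0,1); (1,0,1,0); (1,0,1,1); (1,1,1,0)} — 4.
  y3=0, y2=0: remaining (y1,y4,y5,y6) ∈ {(1,0,1,0); (1,1,1,0)} — 2.
Total: 3 + 2 + 4 + 2 = 11.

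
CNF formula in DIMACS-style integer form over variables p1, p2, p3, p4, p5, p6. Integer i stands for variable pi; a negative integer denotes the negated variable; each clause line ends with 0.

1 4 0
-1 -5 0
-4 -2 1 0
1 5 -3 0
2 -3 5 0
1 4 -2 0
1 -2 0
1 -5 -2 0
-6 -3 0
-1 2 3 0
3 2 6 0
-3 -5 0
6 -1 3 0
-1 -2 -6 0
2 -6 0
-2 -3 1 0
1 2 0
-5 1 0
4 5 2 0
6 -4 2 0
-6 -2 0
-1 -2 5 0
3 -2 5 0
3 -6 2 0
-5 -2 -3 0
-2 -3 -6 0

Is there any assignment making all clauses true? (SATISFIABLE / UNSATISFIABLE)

UNSATISFIABLE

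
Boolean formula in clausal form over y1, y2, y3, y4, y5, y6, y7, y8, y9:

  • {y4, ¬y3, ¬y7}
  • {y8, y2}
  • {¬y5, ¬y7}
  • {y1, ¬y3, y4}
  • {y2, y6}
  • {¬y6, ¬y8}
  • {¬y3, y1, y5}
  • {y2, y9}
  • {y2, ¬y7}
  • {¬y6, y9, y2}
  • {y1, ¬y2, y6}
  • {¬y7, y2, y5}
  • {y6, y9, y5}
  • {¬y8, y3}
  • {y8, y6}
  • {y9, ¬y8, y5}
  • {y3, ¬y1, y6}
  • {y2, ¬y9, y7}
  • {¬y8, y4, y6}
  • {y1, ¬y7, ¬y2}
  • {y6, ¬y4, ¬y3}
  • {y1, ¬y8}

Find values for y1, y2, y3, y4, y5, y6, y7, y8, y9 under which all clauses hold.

y1=True, y2=True, y3=False, y4=True, y5=False, y6=True, y7=True, y8=False, y9=True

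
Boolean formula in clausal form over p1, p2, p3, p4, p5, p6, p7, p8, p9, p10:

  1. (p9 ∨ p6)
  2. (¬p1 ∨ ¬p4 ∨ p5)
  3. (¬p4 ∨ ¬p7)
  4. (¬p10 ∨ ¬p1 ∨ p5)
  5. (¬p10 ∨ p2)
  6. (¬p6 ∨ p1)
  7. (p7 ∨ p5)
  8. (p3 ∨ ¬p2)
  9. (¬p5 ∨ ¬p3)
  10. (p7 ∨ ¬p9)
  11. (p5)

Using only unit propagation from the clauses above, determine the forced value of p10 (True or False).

(p5) stands alone — p5 = True.
(¬p5 ∨ ¬p3): since p5 = True, the clause reduces to (¬p3). p3 = False.
From (¬p2 ∨ p3) and p3 = False: p2 = False.
From (p2 ∨ ¬p10) and p2 = False: p10 = False.

False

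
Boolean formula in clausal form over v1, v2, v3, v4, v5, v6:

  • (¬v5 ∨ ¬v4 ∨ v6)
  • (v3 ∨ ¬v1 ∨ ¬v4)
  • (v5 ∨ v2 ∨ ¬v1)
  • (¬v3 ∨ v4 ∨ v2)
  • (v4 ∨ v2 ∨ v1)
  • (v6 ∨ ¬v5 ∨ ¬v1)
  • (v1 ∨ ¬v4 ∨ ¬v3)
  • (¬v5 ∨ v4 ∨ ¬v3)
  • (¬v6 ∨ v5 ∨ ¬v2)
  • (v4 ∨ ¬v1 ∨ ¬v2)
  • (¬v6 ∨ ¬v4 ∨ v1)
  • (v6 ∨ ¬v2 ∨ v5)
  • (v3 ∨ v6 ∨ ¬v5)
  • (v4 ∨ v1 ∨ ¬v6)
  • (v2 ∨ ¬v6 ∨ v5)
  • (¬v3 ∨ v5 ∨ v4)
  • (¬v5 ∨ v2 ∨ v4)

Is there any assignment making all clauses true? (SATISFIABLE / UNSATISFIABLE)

Branch on v1: take v1 = False.
Try v2 = False.
  then v4 is forced to True.
  then v3 is forced to False.
  then v6 is forced to False.
  then v5 is forced to False.
So v1=0, v2=0, v3=0, v4=1, v5=0, v6=0 is a satisfying assignment.

SATISFIABLE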